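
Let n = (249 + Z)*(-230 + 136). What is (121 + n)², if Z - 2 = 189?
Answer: 1700655121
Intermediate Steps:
Z = 191 (Z = 2 + 189 = 191)
n = -41360 (n = (249 + 191)*(-230 + 136) = 440*(-94) = -41360)
(121 + n)² = (121 - 41360)² = (-41239)² = 1700655121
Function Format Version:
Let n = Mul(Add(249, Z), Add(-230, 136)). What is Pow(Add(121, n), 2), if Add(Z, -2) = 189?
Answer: 1700655121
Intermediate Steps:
Z = 191 (Z = Add(2, 189) = 191)
n = -41360 (n = Mul(Add(249, 191), Add(-230, 136)) = Mul(440, -94) = -41360)
Pow(Add(121, n), 2) = Pow(Add(121, -41360), 2) = Pow(-41239, 2) = 1700655121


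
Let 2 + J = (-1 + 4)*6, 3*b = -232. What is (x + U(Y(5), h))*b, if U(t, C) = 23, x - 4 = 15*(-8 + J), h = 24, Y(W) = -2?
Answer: -11368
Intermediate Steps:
b = -232/3 (b = (1/3)*(-232) = -232/3 ≈ -77.333)
J = 16 (J = -2 + (-1 + 4)*6 = -2 + 3*6 = -2 + 18 = 16)
x = 124 (x = 4 + 15*(-8 + 16) = 4 + 15*8 = 4 + 120 = 124)
(x + U(Y(5), h))*b = (124 + 23)*(-232/3) = 147*(-232/3) = -11368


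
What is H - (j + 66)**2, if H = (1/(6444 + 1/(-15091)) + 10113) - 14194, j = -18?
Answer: -620918268064/97246403 ≈ -6385.0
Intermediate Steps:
H = -396862555552/97246403 (H = (1/(6444 - 1/15091) + 10113) - 14194 = (1/(97246403/15091) + 10113) - 14194 = (15091/97246403 + 10113) - 14194 = 983452888630/97246403 - 14194 = -396862555552/97246403 ≈ -4081.0)
H - (j + 66)**2 = -396862555552/97246403 - (-18 + 66)**2 = -396862555552/97246403 - 1*48**2 = -396862555552/97246403 - 1*2304 = -396862555552/97246403 - 2304 = -620918268064/97246403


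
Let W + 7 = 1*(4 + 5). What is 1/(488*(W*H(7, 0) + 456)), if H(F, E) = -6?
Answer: 1/216672 ≈ 4.6153e-6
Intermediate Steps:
W = 2 (W = -7 + 1*(4 + 5) = -7 + 1*9 = -7 + 9 = 2)
1/(488*(W*H(7, 0) + 456)) = 1/(488*(2*(-6) + 456)) = 1/(488*(-12 + 456)) = 1/(488*444) = 1/216672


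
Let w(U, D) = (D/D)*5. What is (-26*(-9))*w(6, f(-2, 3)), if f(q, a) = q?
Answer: 1170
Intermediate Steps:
w(U, D) = 5 (w(U, D) = 1*5 = 5)
(-26*(-9))*w(6, f(-2, 3)) = -26*(-9)*5 = 234*5 = 1170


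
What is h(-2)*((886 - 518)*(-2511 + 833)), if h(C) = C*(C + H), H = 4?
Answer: 2470016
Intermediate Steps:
h(C) = C*(4 + C) (h(C) = C*(C + 4) = C*(4 + C))
h(-2)*((886 - 518)*(-2511 + 833)) = (-2*(4 - 2))*((886 - 518)*(-2511 + 833)) = (-2*2)*(368*(-1678)) = -4*(-617504) = 2470016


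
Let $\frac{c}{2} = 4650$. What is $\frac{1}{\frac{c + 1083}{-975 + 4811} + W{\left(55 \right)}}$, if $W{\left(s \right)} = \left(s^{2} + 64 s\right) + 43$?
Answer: $\frac{3836}{25281951} \approx 0.00015173$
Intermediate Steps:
$c = 9300$ ($c = 2 \cdot 4650 = 9300$)
$W{\left(s \right)} = 43 + s^{2} + 64 s$
$\frac{1}{\frac{c + 1083}{-975 + 4811} + W{\left(55 \right)}} = \frac{1}{\frac{9300 + 1083}{-975 + 4811} + \left(43 + 55^{2} + 64 \cdot 55\right)} = \frac{1}{\frac{10383}{3836} + \left(43 + 3025 + 3520\right)} = \frac{1}{10383 \cdot \frac{1}{3836} + 6588} = \frac{1}{\frac{10383}{3836} + 6588} = \frac{1}{\frac{25281951}{3836}} = \frac{3836}{25281951}$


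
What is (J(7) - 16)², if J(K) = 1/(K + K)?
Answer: 49729/196 ≈ 253.72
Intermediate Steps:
J(K) = 1/(2*K)
(J(7) - 16)² = ((½)/7 - 16)² = ((½)*(⅐) - 16)² = (1/14 - 16)² = (-223/14)² = 49729/196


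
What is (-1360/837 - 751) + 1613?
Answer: 720134/837 ≈ 860.38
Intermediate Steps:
(-1360/837 - 751) + 1613 = -629947/837 + 1613 = 720134/837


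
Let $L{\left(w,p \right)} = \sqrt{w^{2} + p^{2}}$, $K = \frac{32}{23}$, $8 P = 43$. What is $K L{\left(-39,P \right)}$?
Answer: $\frac{4 \sqrt{99193}}{23} \approx 54.774$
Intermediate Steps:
$P = \frac{43}{8}$ ($P = \frac{1}{8} \cdot 43 = \frac{43}{8} \approx 5.375$)
$K = \frac{32}{23}$ ($K = 32 \cdot \frac{1}{23} = \frac{32}{23} \approx 1.3913$)
$L{\left(w,p \right)} = \sqrt{p^{2} + w^{2}}$
$K L{\left(-39,P \right)} = \frac{32 \sqrt{\left(\frac{43}{8}\right)^{2} + \left(-39\right)^{2}}}{23} = \frac{32 \sqrt{\frac{1849}{64} + 1521}}{23} = \frac{32 \sqrt{\frac{99193}{64}}}{23} = \frac{32 \frac{\sqrt{99193}}{8}}{23} = \frac{4 \sqrt{99193}}{23}$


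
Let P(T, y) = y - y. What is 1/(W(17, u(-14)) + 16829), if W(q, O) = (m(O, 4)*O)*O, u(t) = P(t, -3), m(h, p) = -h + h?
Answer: 1/16829 ≈ 5.9421e-5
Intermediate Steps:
m(h, p) = 0
P(T, y) = 0
u(t) = 0
W(q, O) = 0 (W(q, O) = (0*O)*O = 0*O = 0)
1/(W(17, u(-14)) + 16829) = 1/(0 + 16829) = 1/16829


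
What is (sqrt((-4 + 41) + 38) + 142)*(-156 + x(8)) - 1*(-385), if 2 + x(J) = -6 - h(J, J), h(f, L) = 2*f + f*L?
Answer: -34263 - 1220*sqrt(3) ≈ -36376.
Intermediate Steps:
h(f, L) = 2*f + L*f
x(J) = -8 - J*(2 + J) (x(J) = -2 + (-6 - J*(2 + J)) = -8 - J*(2 + J))
(sqrt((-4 + 41) + 38) + 142)*(-156 + x(8)) - 1*(-385) = (sqrt((-4 + 41) + 38) + 142)*(-156 + (-8 - 1*8*(2 + 8))) - 1*(-385) = (sqrt(37 + 38) + 142)*(-156 + (-8 - 1*8*10)) + 385 = (sqrt(75) + 142)*(-156 + (-8 - 80)) + 385 = (5*sqrt(3) + 142)*(-156 - 88) + 385 = (142 + 5*sqrt(3))*(-244) + 385 = (-34648 - 1220*sqrt(3)) + 385 = -34263 - 1220*sqrt(3)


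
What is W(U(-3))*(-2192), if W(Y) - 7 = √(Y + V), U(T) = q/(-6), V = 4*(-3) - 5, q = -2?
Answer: -15344 - 10960*I*√6/3 ≈ -15344.0 - 8948.8*I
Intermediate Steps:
V = -17 (V = -12 - 5 = -17)
U(T) = ⅓ (U(T) = -2/(-6) = -2*(-⅙) = ⅓)
W(Y) = 7 + √(-17 + Y) (W(Y) = 7 + √(Y - 17) = 7 + √(-17 + Y))
W(U(-3))*(-2192) = (7 + √(-17 + ⅓))*(-2192) = (7 + √(-50/3))*(-2192) = (7 + 5*I*√6/3)*(-2192) = -15344 - 10960*I*√6/3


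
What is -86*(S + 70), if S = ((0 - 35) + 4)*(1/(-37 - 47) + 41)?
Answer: 4336679/42 ≈ 1.0325e+5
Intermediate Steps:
S = -106733/84 (S = (-35 + 4)*(1/(-84) + 41) = -31*(-1/84 + 41) = -31*3443/84 = -106733/84 ≈ -1270.6)
-86*(S + 70) = -86*(-106733/84 + 70) = -86*(-100853/84) = 4336679/42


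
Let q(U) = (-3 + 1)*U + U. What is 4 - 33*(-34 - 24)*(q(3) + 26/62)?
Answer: -152996/31 ≈ -4935.4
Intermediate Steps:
q(U) = -U (q(U) = -2*U + U = -U)
4 - 33*(-34 - 24)*(q(3) + 26/62) = 4 - 33*(-34 - 24)*(-1*3 + 26/62) = 4 - (-1914)*(-3 + 26*(1/62)) = 4 - (-1914)*(-3 + 13/31) = 4 - (-1914)*(-80)/31 = 4 - 33*4640/31 = 4 - 153120/31 = -152996/31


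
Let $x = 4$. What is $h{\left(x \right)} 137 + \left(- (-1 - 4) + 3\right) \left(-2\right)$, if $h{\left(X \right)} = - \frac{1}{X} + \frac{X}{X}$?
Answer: $\frac{347}{4} \approx 86.75$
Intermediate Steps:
$h{\left(X \right)} = 1 - \frac{1}{X}$ ($h{\left(X \right)} = - \frac{1}{X} + 1 = 1 - \frac{1}{X}$)
$h{\left(x \right)} 137 + \left(- (-1 - 4) + 3\right) \left(-2\right) = \frac{-1 + 4}{4} \cdot 137 + \left(- (-1 - 4) + 3\right) \left(-2\right) = \frac{1}{4} \cdot 3 \cdot 137 + \left(\left(-1\right) \left(-5\right) + 3\right) \left(-2\right) = \frac{3}{4} \cdot 137 + \left(5 + 3\right) \left(-2\right) = \frac{411}{4} + 8 \left(-2\right) = \frac{411}{4} - 16 = \frac{347}{4}$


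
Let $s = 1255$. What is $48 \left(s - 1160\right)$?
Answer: $4560$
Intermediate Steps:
$48 \left(s - 1160\right) = 48 \left(1255 - 1160\right) = 48 \cdot 95 = 4560$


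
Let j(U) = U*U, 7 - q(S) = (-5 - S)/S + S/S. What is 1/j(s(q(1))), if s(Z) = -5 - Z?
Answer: 1/289 ≈ 0.0034602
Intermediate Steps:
q(S) = 6 - (-5 - S)/S (q(S) = 7 - ((-5 - S)/S + S/S) = 7 - ((-5 - S)/S + 1) = 7 - (1 + (-5 - S)/S) = 7 + (-1 - (-5 - S)/S) = 6 - (-5 - S)/S)
j(U) = U**2
1/j(s(q(1))) = 1/((-5 - (7 + 5/1))**2) = 1/((-5 - (7 + 5*1))**2) = 1/((-5 - (7 + 5))**2) = 1/((-5 - 1*12)**2) = 1/((-5 - 12)**2) = 1/((-17)**2) = 1/289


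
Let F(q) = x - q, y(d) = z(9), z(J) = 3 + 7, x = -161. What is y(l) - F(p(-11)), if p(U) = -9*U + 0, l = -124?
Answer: 270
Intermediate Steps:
z(J) = 10
p(U) = -9*U
y(d) = 10
F(q) = -161 - q
y(l) - F(p(-11)) = 10 - (-161 - (-9)*(-11)) = 10 - (-161 - 1*99) = 10 - (-161 - 99) = 10 - 1*(-260) = 10 + 260 = 270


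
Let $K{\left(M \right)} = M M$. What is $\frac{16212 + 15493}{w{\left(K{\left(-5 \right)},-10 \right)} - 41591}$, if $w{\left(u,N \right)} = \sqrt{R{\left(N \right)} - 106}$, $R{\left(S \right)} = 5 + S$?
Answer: $- \frac{1318642655}{1729811392} - \frac{31705 i \sqrt{111}}{1729811392} \approx -0.7623 - 0.0001931 i$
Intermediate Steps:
$K{\left(M \right)} = M^{2}$
$w{\left(u,N \right)} = \sqrt{-101 + N}$ ($w{\left(u,N \right)} = \sqrt{\left(5 + N\right) - 106} = \sqrt{-101 + N}$)
$\frac{16212 + 15493}{w{\left(K{\left(-5 \right)},-10 \right)} - 41591} = \frac{16212 + 15493}{\sqrt{-101 - 10} - 41591} = \frac{31705}{\sqrt{-111} - 41591} = \frac{31705}{i \sqrt{111} - 41591} = \frac{31705}{-41591 + i \sqrt{111}}$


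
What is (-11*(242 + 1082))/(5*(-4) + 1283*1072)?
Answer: -3641/343839 ≈ -0.010589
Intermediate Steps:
(-11*(242 + 1082))/(5*(-4) + 1283*1072) = (-11*1324)/(-20 + 1375376) = -14564/1375356 = -14564*1/1375356 = -3641/343839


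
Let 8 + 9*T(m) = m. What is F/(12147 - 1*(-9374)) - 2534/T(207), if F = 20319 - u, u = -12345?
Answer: -484307790/4282679 ≈ -113.09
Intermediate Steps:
F = 32664 (F = 20319 - 1*(-12345) = 20319 + 12345 = 32664)
T(m) = -8/9 + m/9
F/(12147 - 1*(-9374)) - 2534/T(207) = 32664/(12147 - 1*(-9374)) - 2534/(-8/9 + (1/9)*207) = 32664/(12147 + 9374) - 2534/(-8/9 + 23) = 32664/21521 - 2534/199/9 = 32664*(1/21521) - 2534*9/199 = 32664/21521 - 22806/199 = -484307790/4282679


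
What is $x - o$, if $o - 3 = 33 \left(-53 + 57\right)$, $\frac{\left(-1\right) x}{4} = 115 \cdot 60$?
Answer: $-27735$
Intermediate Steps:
$x = -27600$ ($x = - 4 \cdot 115 \cdot 60 = \left(-4\right) 6900 = -27600$)
$o = 135$ ($o = 3 + 33 \left(-53 + 57\right) = 3 + 33 \cdot 4 = 3 + 132 = 135$)
$x - o = -27600 - 135 = -27735$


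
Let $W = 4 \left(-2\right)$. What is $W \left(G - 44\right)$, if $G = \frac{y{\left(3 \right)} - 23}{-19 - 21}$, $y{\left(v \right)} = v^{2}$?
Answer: $\frac{1746}{5} \approx 349.2$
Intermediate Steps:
$G = \frac{7}{20}$ ($G = \frac{3^{2} - 23}{-19 - 21} = \frac{9 - 23}{-40} = \left(-14\right) \left(- \frac{1}{40}\right) = \frac{7}{20} \approx 0.35$)
$W = -8$
$W \left(G - 44\right) = - 8 \left(\frac{7}{20} - 44\right) = \left(-8\right) \left(- \frac{873}{20}\right) = \frac{1746}{5}$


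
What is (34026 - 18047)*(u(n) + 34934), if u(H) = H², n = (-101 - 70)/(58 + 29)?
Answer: 558272117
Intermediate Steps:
n = -57/29 (n = -171/87 = -171*1/87 = -57/29 ≈ -1.9655)
(34026 - 18047)*(u(n) + 34934) = (34026 - 18047)*((-57/29)² + 34934) = 15979*(3249/841 + 34934) = 15979*(29382743/841) = 558272117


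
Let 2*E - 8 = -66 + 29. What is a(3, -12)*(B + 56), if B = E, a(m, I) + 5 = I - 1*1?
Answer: -747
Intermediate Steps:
a(m, I) = -6 + I (a(m, I) = -5 + (I - 1*1) = -5 + (I - 1) = -5 + (-1 + I) = -6 + I)
E = -29/2 (E = 4 + (-66 + 29)/2 = 4 + (½)*(-37) = 4 - 37/2 = -29/2 ≈ -14.500)
B = -29/2 ≈ -14.500
a(3, -12)*(B + 56) = (-6 - 12)*(-29/2 + 56) = -18*83/2 = -747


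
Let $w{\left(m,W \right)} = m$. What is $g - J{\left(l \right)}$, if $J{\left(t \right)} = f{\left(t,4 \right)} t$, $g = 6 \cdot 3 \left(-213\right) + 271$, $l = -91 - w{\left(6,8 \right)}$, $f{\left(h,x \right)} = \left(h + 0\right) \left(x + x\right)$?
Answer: $-78835$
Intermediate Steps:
$f{\left(h,x \right)} = 2 h x$ ($f{\left(h,x \right)} = h 2 x = 2 h x$)
$l = -97$ ($l = -91 - 6 = -97$)
$g = -3563$ ($g = 18 \left(-213\right) + 271 = -3834 + 271 = -3563$)
$J{\left(t \right)} = 8 t^{2}$ ($J{\left(t \right)} = 2 t 4 t = 8 t t = 8 t^{2}$)
$g - J{\left(l \right)} = -3563 - 8 \left(-97\right)^{2} = -3563 - 8 \cdot 9409 = -3563 - 75272 = -78835$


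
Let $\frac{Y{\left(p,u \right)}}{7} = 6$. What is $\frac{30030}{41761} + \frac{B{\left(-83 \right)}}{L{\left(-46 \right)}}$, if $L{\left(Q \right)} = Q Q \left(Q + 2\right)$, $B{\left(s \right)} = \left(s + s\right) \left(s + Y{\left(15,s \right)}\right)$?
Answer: $\frac{1255843877}{1944058072} \approx 0.64599$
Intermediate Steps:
$Y{\left(p,u \right)} = 42$ ($Y{\left(p,u \right)} = 7 \cdot 6 = 42$)
$B{\left(s \right)} = 2 s \left(42 + s\right)$ ($B{\left(s \right)} = \left(s + s\right) \left(s + 42\right) = 2 s \left(42 + s\right)$)
$L{\left(Q \right)} = Q^{2} \left(2 + Q\right)$
$\frac{30030}{41761} + \frac{B{\left(-83 \right)}}{L{\left(-46 \right)}} = \frac{30030}{41761} + \frac{2 \left(-83\right) \left(42 - 83\right)}{\left(-46\right)^{2} \left(2 - 46\right)} = 30030 \cdot \frac{1}{41761} + \frac{2 \left(-83\right) \left(-41\right)}{2116 \left(-44\right)} = \frac{30030}{41761} + \frac{6806}{-93104} = \frac{30030}{41761} + 6806 \left(- \frac{1}{93104}\right) = \frac{30030}{41761} - \frac{3403}{46552} = \frac{1255843877}{1944058072}$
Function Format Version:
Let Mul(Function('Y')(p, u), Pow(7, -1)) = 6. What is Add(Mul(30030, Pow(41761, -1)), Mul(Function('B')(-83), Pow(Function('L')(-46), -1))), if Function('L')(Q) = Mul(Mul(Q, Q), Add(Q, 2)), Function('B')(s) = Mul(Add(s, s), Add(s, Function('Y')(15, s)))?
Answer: Rational(1255843877, 1944058072) ≈ 0.64599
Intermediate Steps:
Function('Y')(p, u) = 42 (Function('Y')(p, u) = Mul(7, 6) = 42)
Function('B')(s) = Mul(2, s, Add(42, s)) (Function('B')(s) = Mul(Add(s, s), Add(s, 42)) = Mul(Mul(2, s), Add(42, s)) = Mul(2, s, Add(42, s)))
Function('L')(Q) = Mul(Pow(Q, 2), Add(2, Q))
Add(Mul(30030, Pow(41761, -1)), Mul(Function('B')(-83), Pow(Function('L')(-46), -1))) = Add(Mul(30030, Pow(41761, -1)), Mul(Mul(2, -83, Add(42, -83)), Pow(Mul(Pow(-46, 2), Add(2, -46)), -1))) = Add(Mul(30030, Rational(1, 41761)), Mul(Mul(2, -83, -41), Pow(Mul(2116, -44), -1))) = Add(Rational(30030, 41761), Mul(6806, Pow(-93104, -1))) = Add(Rational(30030, 41761), Mul(6806, Rational(-1, 93104))) = Add(Rational(30030, 41761), Rational(-3403, 46552)) = Rational(1255843877, 1944058072)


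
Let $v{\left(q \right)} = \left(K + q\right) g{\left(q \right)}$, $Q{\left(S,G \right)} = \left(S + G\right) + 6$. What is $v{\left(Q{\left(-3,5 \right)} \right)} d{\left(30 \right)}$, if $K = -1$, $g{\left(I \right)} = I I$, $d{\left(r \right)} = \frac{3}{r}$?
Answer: $\frac{224}{5} \approx 44.8$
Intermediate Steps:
$g{\left(I \right)} = I^{2}$
$Q{\left(S,G \right)} = 6 + G + S$ ($Q{\left(S,G \right)} = \left(G + S\right) + 6 = 6 + G + S$)
$v{\left(q \right)} = q^{2} \left(-1 + q\right)$ ($v{\left(q \right)} = \left(-1 + q\right) q^{2} = q^{2} \left(-1 + q\right)$)
$v{\left(Q{\left(-3,5 \right)} \right)} d{\left(30 \right)} = \left(6 + 5 - 3\right)^{2} \left(-1 + \left(6 + 5 - 3\right)\right) \frac{3}{30} = 8^{2} \left(-1 + 8\right) 3 \cdot \frac{1}{30} = 64 \cdot 7 \cdot \frac{1}{10} = 448 \cdot \frac{1}{10} = \frac{224}{5}$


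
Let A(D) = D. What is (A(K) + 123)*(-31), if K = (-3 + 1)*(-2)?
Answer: -3937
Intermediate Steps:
K = 4 (K = -2*(-2) = 4)
(A(K) + 123)*(-31) = (4 + 123)*(-31) = 127*(-31) = -3937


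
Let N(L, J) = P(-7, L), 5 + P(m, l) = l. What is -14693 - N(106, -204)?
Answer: -14794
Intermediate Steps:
P(m, l) = -5 + l
N(L, J) = -5 + L
-14693 - N(106, -204) = -14693 - (-5 + 106) = -14693 - 1*101 = -14693 - 101 = -14794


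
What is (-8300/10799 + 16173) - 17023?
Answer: -9187450/10799 ≈ -850.77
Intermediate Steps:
(-8300/10799 + 16173) - 17023 = 174643927/10799 - 17023 = -9187450/10799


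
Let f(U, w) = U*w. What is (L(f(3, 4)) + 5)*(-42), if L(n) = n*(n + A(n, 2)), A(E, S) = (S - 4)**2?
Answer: -8274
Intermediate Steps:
A(E, S) = (-4 + S)**2
L(n) = n*(4 + n) (L(n) = n*(n + (-4 + 2)**2) = n*(n + (-2)**2) = n*(n + 4) = n*(4 + n))
(L(f(3, 4)) + 5)*(-42) = ((3*4)*(4 + 3*4) + 5)*(-42) = (12*(4 + 12) + 5)*(-42) = (12*16 + 5)*(-42) = (192 + 5)*(-42) = 197*(-42) = -8274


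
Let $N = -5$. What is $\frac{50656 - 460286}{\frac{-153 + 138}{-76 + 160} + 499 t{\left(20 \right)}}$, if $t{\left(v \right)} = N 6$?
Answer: $\frac{2293928}{83833} \approx 27.363$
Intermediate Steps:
$t{\left(v \right)} = -30$ ($t{\left(v \right)} = \left(-5\right) 6 = -30$)
$\frac{50656 - 460286}{\frac{-153 + 138}{-76 + 160} + 499 t{\left(20 \right)}} = \frac{50656 - 460286}{\frac{-153 + 138}{-76 + 160} + 499 \left(-30\right)} = \frac{50656 - 460286}{- \frac{15}{84} - 14970} = - \frac{409630}{\left(-15\right) \frac{1}{84} - 14970} = - \frac{409630}{- \frac{5}{28} - 14970} = - \frac{409630}{- \frac{419165}{28}} = \left(-409630\right) \left(- \frac{28}{419165}\right) = \frac{2293928}{83833}$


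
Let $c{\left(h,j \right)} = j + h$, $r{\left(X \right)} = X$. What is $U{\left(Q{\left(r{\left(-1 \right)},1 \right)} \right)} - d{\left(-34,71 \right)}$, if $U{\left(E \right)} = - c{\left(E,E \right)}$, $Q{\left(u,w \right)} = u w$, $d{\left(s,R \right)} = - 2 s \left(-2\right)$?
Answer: $138$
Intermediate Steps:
$d{\left(s,R \right)} = 4 s$
$c{\left(h,j \right)} = h + j$
$U{\left(E \right)} = - 2 E$ ($U{\left(E \right)} = - (E + E) = - 2 E$)
$U{\left(Q{\left(r{\left(-1 \right)},1 \right)} \right)} - d{\left(-34,71 \right)} = - 2 \left(\left(-1\right) 1\right) - 4 \left(-34\right) = \left(-2\right) \left(-1\right) - -136 = 2 + 136 = 138$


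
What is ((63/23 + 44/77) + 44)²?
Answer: 58018689/25921 ≈ 2238.3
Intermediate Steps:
((63/23 + 44/77) + 44)² = ((63*(1/23) + 44*(1/77)) + 44)² = ((63/23 + 4/7) + 44)² = (533/161 + 44)² = (7617/161)² = 58018689/25921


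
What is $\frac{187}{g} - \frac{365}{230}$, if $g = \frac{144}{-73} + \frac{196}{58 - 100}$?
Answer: $- \frac{497495}{16721} \approx -29.753$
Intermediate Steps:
$g = - \frac{1454}{219}$ ($g = 144 \left(- \frac{1}{73}\right) + \frac{196}{58 - 100} = - \frac{144}{73} + \frac{196}{-42} = - \frac{144}{73} + 196 \left(- \frac{1}{42}\right) = - \frac{144}{73} - \frac{14}{3} = - \frac{1454}{219} \approx -6.6393$)
$\frac{187}{g} - \frac{365}{230} = \frac{187}{- \frac{1454}{219}} - \frac{365}{230} = 187 \left(- \frac{219}{1454}\right) - \frac{73}{46} = - \frac{40953}{1454} - \frac{73}{46} = - \frac{497495}{16721}$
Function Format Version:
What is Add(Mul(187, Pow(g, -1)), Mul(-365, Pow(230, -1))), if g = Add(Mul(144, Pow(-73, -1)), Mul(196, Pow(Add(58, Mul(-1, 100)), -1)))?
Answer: Rational(-497495, 16721) ≈ -29.753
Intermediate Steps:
g = Rational(-1454, 219) (g = Add(Mul(144, Rational(-1, 73)), Mul(196, Pow(Add(58, -100), -1))) = Add(Rational(-144, 73), Mul(196, Pow(-42, -1))) = Add(Rational(-144, 73), Mul(196, Rational(-1, 42))) = Add(Rational(-144, 73), Rational(-14, 3)) = Rational(-1454, 219) ≈ -6.6393)
Add(Mul(187, Pow(g, -1)), Mul(-365, Pow(230, -1))) = Add(Mul(187, Pow(Rational(-1454, 219), -1)), Mul(-365, Pow(230, -1))) = Add(Mul(187, Rational(-219, 1454)), Mul(-365, Rational(1, 230))) = Add(Rational(-40953, 1454), Rational(-73, 46)) = Rational(-497495, 16721)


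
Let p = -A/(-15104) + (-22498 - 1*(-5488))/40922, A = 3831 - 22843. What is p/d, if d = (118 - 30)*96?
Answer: -18480859/93242671104 ≈ -0.00019820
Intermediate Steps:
A = -19012
p = -18480859/11037248 (p = -1*(-19012)/(-15104) + (-22498 - 1*(-5488))/40922 = 19012*(-1/15104) + (-22498 + 5488)*(1/40922) = -4753/3776 - 17010*1/40922 = -4753/3776 - 1215/2923 = -18480859/11037248 ≈ -1.6744)
d = 8448 (d = 88*96 = 8448)
p/d = -18480859/11037248/8448 = -18480859/11037248*1/8448 = -18480859/93242671104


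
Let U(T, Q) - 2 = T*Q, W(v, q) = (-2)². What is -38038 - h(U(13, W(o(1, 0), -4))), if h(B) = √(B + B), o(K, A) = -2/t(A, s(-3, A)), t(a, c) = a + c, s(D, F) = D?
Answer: -38038 - 6*√3 ≈ -38048.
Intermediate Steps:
o(K, A) = -2/(-3 + A) (o(K, A) = -2/(A - 3) = -2/(-3 + A))
W(v, q) = 4
U(T, Q) = 2 + Q*T (U(T, Q) = 2 + T*Q = 2 + Q*T)
h(B) = √2*√B (h(B) = √(2*B) = √2*√B)
-38038 - h(U(13, W(o(1, 0), -4))) = -38038 - √2*√(2 + 4*13) = -38038 - √2*√(2 + 52) = -38038 - √2*√54 = -38038 - √2*3*√6 = -38038 - 6*√3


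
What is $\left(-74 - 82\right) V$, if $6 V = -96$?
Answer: $2496$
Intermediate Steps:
$V = -16$ ($V = \frac{1}{6} \left(-96\right) = -16$)
$\left(-74 - 82\right) V = \left(-74 - 82\right) \left(-16\right) = \left(-156\right) \left(-16\right) = 2496$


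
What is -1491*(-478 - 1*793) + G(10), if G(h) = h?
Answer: 1895071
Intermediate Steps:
-1491*(-478 - 1*793) + G(10) = -1491*(-478 - 1*793) + 10 = -1491*(-478 - 793) + 10 = -1491*(-1271) + 10 = 1895061 + 10 = 1895071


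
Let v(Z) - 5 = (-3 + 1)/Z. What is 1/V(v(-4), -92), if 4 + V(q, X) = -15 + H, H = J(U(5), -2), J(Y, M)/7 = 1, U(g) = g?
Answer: -1/12 ≈ -0.083333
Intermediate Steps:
J(Y, M) = 7 (J(Y, M) = 7*1 = 7)
H = 7
v(Z) = 5 - 2/Z (v(Z) = 5 + (-3 + 1)/Z = 5 - 2/Z)
V(q, X) = -12 (V(q, X) = -4 + (-15 + 7) = -4 - 8 = -12)
1/V(v(-4), -92) = 1/(-12) = -1/12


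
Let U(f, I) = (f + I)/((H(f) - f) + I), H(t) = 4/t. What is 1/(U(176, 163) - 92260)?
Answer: -571/52695376 ≈ -1.0836e-5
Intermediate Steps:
U(f, I) = (I + f)/(I - f + 4/f) (U(f, I) = (f + I)/((4/f - f) + I) = (I + f)/((-f + 4/f) + I) = (I + f)/(I - f + 4/f))
1/(U(176, 163) - 92260) = 1/(176*(163 + 176)/(4 + 176*(163 - 1*176)) - 92260) = 1/(176*339/(4 + 176*(163 - 176)) - 92260) = 1/(176*339/(4 + 176*(-13)) - 92260) = 1/(176*339/(4 - 2288) - 92260) = 1/(176*339/(-2284) - 92260) = 1/(176*(-1/2284)*339 - 92260) = 1/(-14916/571 - 92260) = 1/(-52695376/571) = -571/52695376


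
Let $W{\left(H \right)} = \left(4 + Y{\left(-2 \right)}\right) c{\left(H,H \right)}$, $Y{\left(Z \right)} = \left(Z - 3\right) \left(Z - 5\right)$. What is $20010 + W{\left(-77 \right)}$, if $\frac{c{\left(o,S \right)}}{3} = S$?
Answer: $11001$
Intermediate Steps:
$c{\left(o,S \right)} = 3 S$
$Y{\left(Z \right)} = \left(-5 + Z\right) \left(-3 + Z\right)$ ($Y{\left(Z \right)} = \left(Z - 3\right) \left(-5 + Z\right) = \left(-3 + Z\right) \left(-5 + Z\right) = \left(-5 + Z\right) \left(-3 + Z\right)$)
$W{\left(H \right)} = 117 H$ ($W{\left(H \right)} = \left(4 + \left(15 + \left(-2\right)^{2} - -16\right)\right) 3 H = \left(4 + \left(15 + 4 + 16\right)\right) 3 H = \left(4 + 35\right) 3 H = 39 \cdot 3 H = 117 H$)
$20010 + W{\left(-77 \right)} = 20010 + 117 \left(-77\right) = 20010 - 9009 = 11001$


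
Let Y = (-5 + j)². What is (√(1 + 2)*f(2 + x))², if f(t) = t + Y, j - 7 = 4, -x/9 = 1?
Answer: 2523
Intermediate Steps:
x = -9 (x = -9*1 = -9)
j = 11 (j = 7 + 4 = 11)
Y = 36 (Y = (-5 + 11)² = 6² = 36)
f(t) = 36 + t (f(t) = t + 36 = 36 + t)
(√(1 + 2)*f(2 + x))² = (√(1 + 2)*(36 + (2 - 9)))² = (√3*(36 - 7))² = (√3*29)² = (29*√3)² = 2523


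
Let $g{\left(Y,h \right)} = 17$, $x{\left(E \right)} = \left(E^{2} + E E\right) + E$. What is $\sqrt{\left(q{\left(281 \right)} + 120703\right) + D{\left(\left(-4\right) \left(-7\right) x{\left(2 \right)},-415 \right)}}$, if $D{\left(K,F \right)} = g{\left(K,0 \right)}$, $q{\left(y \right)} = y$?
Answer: $\sqrt{121001} \approx 347.85$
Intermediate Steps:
$x{\left(E \right)} = E + 2 E^{2}$ ($x{\left(E \right)} = \left(E^{2} + E^{2}\right) + E = 2 E^{2} + E = E + 2 E^{2}$)
$D{\left(K,F \right)} = 17$
$\sqrt{\left(q{\left(281 \right)} + 120703\right) + D{\left(\left(-4\right) \left(-7\right) x{\left(2 \right)},-415 \right)}} = \sqrt{\left(281 + 120703\right) + 17} = \sqrt{120984 + 17} = \sqrt{121001}$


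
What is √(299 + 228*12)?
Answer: √3035 ≈ 55.091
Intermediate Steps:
√(299 + 228*12) = √(299 + 2736) = √3035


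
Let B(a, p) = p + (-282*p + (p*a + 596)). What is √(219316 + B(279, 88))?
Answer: 22*√454 ≈ 468.76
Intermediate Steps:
B(a, p) = 596 - 281*p + a*p (B(a, p) = p + (-282*p + (a*p + 596)) = p + (-282*p + (596 + a*p)) = p + (596 - 282*p + a*p) = 596 - 281*p + a*p)
√(219316 + B(279, 88)) = √(219316 + (596 - 281*88 + 279*88)) = √(219316 + (596 - 24728 + 24552)) = √(219316 + 420) = √219736 = 22*√454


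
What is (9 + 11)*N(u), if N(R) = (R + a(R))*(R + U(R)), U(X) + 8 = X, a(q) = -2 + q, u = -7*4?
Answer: 74240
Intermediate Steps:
u = -28
U(X) = -8 + X
N(R) = (-8 + 2*R)*(-2 + 2*R) (N(R) = (R + (-2 + R))*(R + (-8 + R)) = (-2 + 2*R)*(-8 + 2*R) = (-8 + 2*R)*(-2 + 2*R))
(9 + 11)*N(u) = (9 + 11)*(16 - 20*(-28) + 4*(-28)**2) = 20*(16 + 560 + 4*784) = 20*(16 + 560 + 3136) = 20*3712 = 74240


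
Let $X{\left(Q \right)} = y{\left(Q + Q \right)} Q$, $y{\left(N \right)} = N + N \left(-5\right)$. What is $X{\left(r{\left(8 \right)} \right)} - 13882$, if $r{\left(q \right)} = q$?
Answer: $-14394$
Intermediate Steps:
$y{\left(N \right)} = - 4 N$ ($y{\left(N \right)} = N - 5 N = - 4 N$)
$X{\left(Q \right)} = - 8 Q^{2}$ ($X{\left(Q \right)} = - 4 \left(Q + Q\right) Q = - 4 \cdot 2 Q Q = - 8 Q Q = - 8 Q^{2}$)
$X{\left(r{\left(8 \right)} \right)} - 13882 = - 8 \cdot 8^{2} - 13882 = \left(-8\right) 64 - 13882 = -512 - 13882 = -14394$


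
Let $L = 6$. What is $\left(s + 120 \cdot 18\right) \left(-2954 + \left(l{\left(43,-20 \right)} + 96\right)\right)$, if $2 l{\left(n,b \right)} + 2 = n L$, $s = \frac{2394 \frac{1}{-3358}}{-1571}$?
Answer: $- \frac{15554045699010}{2637709} \approx -5.8968 \cdot 10^{6}$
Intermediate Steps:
$s = \frac{1197}{2637709}$ ($s = 2394 \left(- \frac{1}{3358}\right) \left(- \frac{1}{1571}\right) = \left(- \frac{1197}{1679}\right) \left(- \frac{1}{1571}\right) = \frac{1197}{2637709} \approx 0.0004538$)
$l{\left(n,b \right)} = -1 + 3 n$ ($l{\left(n,b \right)} = -1 + \frac{n 6}{2} = -1 + \frac{6 n}{2} = -1 + 3 n$)
$\left(s + 120 \cdot 18\right) \left(-2954 + \left(l{\left(43,-20 \right)} + 96\right)\right) = \left(\frac{1197}{2637709} + 120 \cdot 18\right) \left(-2954 + \left(\left(-1 + 3 \cdot 43\right) + 96\right)\right) = \left(\frac{1197}{2637709} + 2160\right) \left(-2954 + \left(\left(-1 + 129\right) + 96\right)\right) = \frac{5697452637 \left(-2954 + \left(128 + 96\right)\right)}{2637709} = \frac{5697452637 \left(-2954 + 224\right)}{2637709} = \frac{5697452637}{2637709} \left(-2730\right) = - \frac{15554045699010}{2637709}$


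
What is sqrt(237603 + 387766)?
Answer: sqrt(625369) ≈ 790.80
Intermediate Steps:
sqrt(237603 + 387766) = sqrt(625369)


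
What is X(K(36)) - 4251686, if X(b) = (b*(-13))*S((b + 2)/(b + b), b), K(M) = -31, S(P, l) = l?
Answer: -4264179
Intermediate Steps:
X(b) = -13*b² (X(b) = (b*(-13))*b = (-13*b)*b = -13*b²)
X(K(36)) - 4251686 = -13*(-31)² - 4251686 = -13*961 - 4251686 = -12493 - 4251686 = -4264179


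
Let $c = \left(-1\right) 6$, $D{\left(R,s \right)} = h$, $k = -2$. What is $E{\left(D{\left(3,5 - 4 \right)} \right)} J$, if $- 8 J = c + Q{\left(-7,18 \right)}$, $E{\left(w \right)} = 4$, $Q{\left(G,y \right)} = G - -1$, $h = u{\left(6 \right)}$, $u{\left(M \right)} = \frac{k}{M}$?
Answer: $6$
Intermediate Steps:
$u{\left(M \right)} = - \frac{2}{M}$
$h = - \frac{1}{3}$ ($h = - \frac{2}{6} = \left(-2\right) \frac{1}{6} = - \frac{1}{3} \approx -0.33333$)
$D{\left(R,s \right)} = - \frac{1}{3}$
$Q{\left(G,y \right)} = 1 + G$ ($Q{\left(G,y \right)} = G + 1 = 1 + G$)
$c = -6$
$J = \frac{3}{2}$ ($J = - \frac{-6 + \left(1 - 7\right)}{8} = - \frac{-6 - 6}{8} = \left(- \frac{1}{8}\right) \left(-12\right) = \frac{3}{2} \approx 1.5$)
$E{\left(D{\left(3,5 - 4 \right)} \right)} J = 4 \cdot \frac{3}{2} = 6$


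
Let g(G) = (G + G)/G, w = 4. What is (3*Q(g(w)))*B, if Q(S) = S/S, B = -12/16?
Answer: -9/4 ≈ -2.2500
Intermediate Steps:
g(G) = 2 (g(G) = (2*G)/G = 2)
B = -3/4 (B = -12*1/16 = -3/4 ≈ -0.75000)
Q(S) = 1
(3*Q(g(w)))*B = (3*1)*(-3/4) = 3*(-3/4) = -9/4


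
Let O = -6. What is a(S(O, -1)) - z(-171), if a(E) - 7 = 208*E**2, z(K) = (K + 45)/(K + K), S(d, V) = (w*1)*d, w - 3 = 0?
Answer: 1280574/19 ≈ 67399.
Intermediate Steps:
w = 3 (w = 3 + 0 = 3)
S(d, V) = 3*d (S(d, V) = (3*1)*d = 3*d)
z(K) = (45 + K)/(2*K) (z(K) = (45 + K)/((2*K)) = (45 + K)*(1/(2*K)) = (45 + K)/(2*K))
a(E) = 7 + 208*E**2
a(S(O, -1)) - z(-171) = (7 + 208*(3*(-6))**2) - (45 - 171)/(2*(-171)) = (7 + 208*(-18)**2) - (-1)*(-126)/(2*171) = (7 + 208*324) - 1*7/19 = (7 + 67392) - 7/19 = 67399 - 7/19 = 1280574/19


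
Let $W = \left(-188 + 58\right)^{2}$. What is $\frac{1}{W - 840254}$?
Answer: $- \frac{1}{823354} \approx -1.2145 \cdot 10^{-6}$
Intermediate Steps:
$W = 16900$ ($W = \left(-130\right)^{2} = 16900$)
$\frac{1}{W - 840254} = \frac{1}{16900 - 840254} = \frac{1}{-823354} = - \frac{1}{823354}$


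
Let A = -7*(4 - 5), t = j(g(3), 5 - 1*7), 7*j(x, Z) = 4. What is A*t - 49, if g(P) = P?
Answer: -45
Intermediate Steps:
j(x, Z) = 4/7 (j(x, Z) = (⅐)*4 = 4/7)
t = 4/7 ≈ 0.57143
A = 7 (A = -7*(-1) = 7)
A*t - 49 = 7*(4/7) - 49 = 4 - 49 = -45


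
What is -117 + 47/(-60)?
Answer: -7067/60 ≈ -117.78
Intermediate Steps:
-117 + 47/(-60) = -117 + 47*(-1/60) = -117 - 47/60 = -7067/60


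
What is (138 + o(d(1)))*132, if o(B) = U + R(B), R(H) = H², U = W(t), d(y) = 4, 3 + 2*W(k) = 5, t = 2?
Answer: 20460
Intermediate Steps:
W(k) = 1 (W(k) = -3/2 + (½)*5 = -3/2 + 5/2 = 1)
U = 1
o(B) = 1 + B²
(138 + o(d(1)))*132 = (138 + (1 + 4²))*132 = (138 + (1 + 16))*132 = (138 + 17)*132 = 155*132 = 20460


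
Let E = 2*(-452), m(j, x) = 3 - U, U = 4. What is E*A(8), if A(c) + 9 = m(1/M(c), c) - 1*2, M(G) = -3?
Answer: 10848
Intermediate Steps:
m(j, x) = -1 (m(j, x) = 3 - 1*4 = 3 - 4 = -1)
A(c) = -12 (A(c) = -9 + (-1 - 1*2) = -9 + (-1 - 2) = -9 - 3 = -12)
E = -904
E*A(8) = -904*(-12) = 10848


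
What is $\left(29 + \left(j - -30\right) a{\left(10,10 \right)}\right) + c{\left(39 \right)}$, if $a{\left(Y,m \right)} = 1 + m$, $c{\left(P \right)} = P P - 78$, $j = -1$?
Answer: $1791$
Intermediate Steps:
$c{\left(P \right)} = -78 + P^{2}$ ($c{\left(P \right)} = P^{2} - 78 = -78 + P^{2}$)
$\left(29 + \left(j - -30\right) a{\left(10,10 \right)}\right) + c{\left(39 \right)} = \left(29 + \left(-1 - -30\right) \left(1 + 10\right)\right) - \left(78 - 39^{2}\right) = \left(29 + \left(-1 + 30\right) 11\right) + \left(-78 + 1521\right) = \left(29 + 29 \cdot 11\right) + 1443 = \left(29 + 319\right) + 1443 = 348 + 1443 = 1791$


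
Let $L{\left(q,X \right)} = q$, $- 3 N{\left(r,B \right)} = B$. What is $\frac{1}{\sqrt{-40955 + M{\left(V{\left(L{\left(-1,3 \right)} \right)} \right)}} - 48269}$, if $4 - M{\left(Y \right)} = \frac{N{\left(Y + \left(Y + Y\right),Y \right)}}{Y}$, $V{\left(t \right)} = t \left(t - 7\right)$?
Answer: $- \frac{144807}{6989811935} - \frac{2 i \sqrt{92139}}{6989811935} \approx -2.0717 \cdot 10^{-5} - 8.6853 \cdot 10^{-8} i$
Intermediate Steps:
$N{\left(r,B \right)} = - \frac{B}{3}$
$V{\left(t \right)} = t \left(-7 + t\right)$
$M{\left(Y \right)} = \frac{13}{3}$ ($M{\left(Y \right)} = 4 - \frac{\left(- \frac{1}{3}\right) Y}{Y} = 4 - - \frac{1}{3} = 4 + \frac{1}{3} = \frac{13}{3}$)
$\frac{1}{\sqrt{-40955 + M{\left(V{\left(L{\left(-1,3 \right)} \right)} \right)}} - 48269} = \frac{1}{\sqrt{-40955 + \frac{13}{3}} - 48269} = \frac{1}{\sqrt{- \frac{122852}{3}} - 48269} = \frac{1}{\frac{2 i \sqrt{92139}}{3} - 48269} = \frac{1}{-48269 + \frac{2 i \sqrt{92139}}{3}}$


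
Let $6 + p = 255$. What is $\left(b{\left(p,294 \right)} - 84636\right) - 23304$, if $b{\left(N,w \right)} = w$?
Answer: $-107646$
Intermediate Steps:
$p = 249$ ($p = -6 + 255 = 249$)
$\left(b{\left(p,294 \right)} - 84636\right) - 23304 = \left(294 - 84636\right) - 23304 = -84342 - 23304 = -107646$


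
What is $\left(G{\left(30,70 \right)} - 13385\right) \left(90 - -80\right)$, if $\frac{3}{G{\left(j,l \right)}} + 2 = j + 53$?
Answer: $- \frac{61436980}{27} \approx -2.2754 \cdot 10^{6}$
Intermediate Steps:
$G{\left(j,l \right)} = \frac{3}{51 + j}$ ($G{\left(j,l \right)} = \frac{3}{-2 + \left(j + 53\right)} = \frac{3}{-2 + \left(53 + j\right)} = \frac{3}{51 + j}$)
$\left(G{\left(30,70 \right)} - 13385\right) \left(90 - -80\right) = \left(\frac{3}{51 + 30} - 13385\right) \left(90 - -80\right) = \left(\frac{3}{81} - 13385\right) \left(90 + 80\right) = \left(3 \cdot \frac{1}{81} - 13385\right) 170 = \left(\frac{1}{27} - 13385\right) 170 = \left(- \frac{361394}{27}\right) 170 = - \frac{61436980}{27}$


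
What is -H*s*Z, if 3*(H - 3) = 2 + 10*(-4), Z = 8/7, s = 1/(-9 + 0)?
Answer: -232/189 ≈ -1.2275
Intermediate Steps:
s = -⅑ (s = 1/(-9) = -⅑ ≈ -0.11111)
Z = 8/7 (Z = 8*(⅐) = 8/7 ≈ 1.1429)
H = -29/3 (H = 3 + (2 + 10*(-4))/3 = 3 + (2 - 40)/3 = 3 + (⅓)*(-38) = 3 - 38/3 = -29/3 ≈ -9.6667)
-H*s*Z = -(-29)*(-⅑*8/7)/3 = -(-29)*(-8)/(3*63) = -1*232/189 = -232/189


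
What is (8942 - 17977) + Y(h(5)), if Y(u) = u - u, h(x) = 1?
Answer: -9035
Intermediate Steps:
Y(u) = 0
(8942 - 17977) + Y(h(5)) = (8942 - 17977) + 0 = -9035 + 0 = -9035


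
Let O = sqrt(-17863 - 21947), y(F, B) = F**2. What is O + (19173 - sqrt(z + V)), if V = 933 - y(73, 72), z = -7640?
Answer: 19173 + I*sqrt(39810) - 2*I*sqrt(3009) ≈ 19173.0 + 89.816*I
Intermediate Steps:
V = -4396 (V = 933 - 1*73**2 = 933 - 1*5329 = 933 - 5329 = -4396)
O = I*sqrt(39810) (O = sqrt(-39810) = I*sqrt(39810) ≈ 199.52*I)
O + (19173 - sqrt(z + V)) = I*sqrt(39810) + (19173 - sqrt(-7640 - 4396)) = I*sqrt(39810) + (19173 - sqrt(-12036)) = I*sqrt(39810) + (19173 - 2*I*sqrt(3009)) = 19173 + I*sqrt(39810) - 2*I*sqrt(3009)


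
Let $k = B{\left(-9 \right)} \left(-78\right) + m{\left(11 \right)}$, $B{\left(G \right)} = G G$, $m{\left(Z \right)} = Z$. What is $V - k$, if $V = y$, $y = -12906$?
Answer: $-6599$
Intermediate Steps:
$B{\left(G \right)} = G^{2}$
$k = -6307$ ($k = \left(-9\right)^{2} \left(-78\right) + 11 = 81 \left(-78\right) + 11 = -6318 + 11 = -6307$)
$V = -12906$
$V - k = -12906 - -6307 = -12906 + 6307 = -6599$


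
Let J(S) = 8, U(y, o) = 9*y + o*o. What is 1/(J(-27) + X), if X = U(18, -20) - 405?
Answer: 1/165 ≈ 0.0060606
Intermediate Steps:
U(y, o) = o² + 9*y (U(y, o) = 9*y + o² = o² + 9*y)
X = 157 (X = ((-20)² + 9*18) - 405 = (400 + 162) - 405 = 562 - 405 = 157)
1/(J(-27) + X) = 1/(8 + 157) = 1/165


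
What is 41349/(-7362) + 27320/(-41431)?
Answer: -638086753/101671674 ≈ -6.2760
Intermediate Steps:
41349/(-7362) + 27320/(-41431) = 41349*(-1/7362) + 27320*(-1/41431) = -13783/2454 - 27320/41431 = -638086753/101671674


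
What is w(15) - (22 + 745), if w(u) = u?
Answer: -752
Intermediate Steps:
w(15) - (22 + 745) = 15 - (22 + 745) = 15 - 1*767 = 15 - 767 = -752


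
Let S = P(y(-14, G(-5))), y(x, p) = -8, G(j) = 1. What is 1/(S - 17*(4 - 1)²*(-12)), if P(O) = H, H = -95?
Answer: 1/1741 ≈ 0.00057438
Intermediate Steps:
P(O) = -95
S = -95
1/(S - 17*(4 - 1)²*(-12)) = 1/(-95 - 17*(4 - 1)²*(-12)) = 1/(-95 - 17*3²*(-12)) = 1/(-95 - 17*9*(-12)) = 1/(-95 - 153*(-12)) = 1/(-95 + 1836) = 1/1741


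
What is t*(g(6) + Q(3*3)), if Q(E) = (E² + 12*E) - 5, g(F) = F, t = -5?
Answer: -950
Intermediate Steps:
Q(E) = -5 + E² + 12*E
t*(g(6) + Q(3*3)) = -5*(6 + (-5 + (3*3)² + 12*(3*3))) = -5*(6 + (-5 + 9² + 12*9)) = -5*(6 + (-5 + 81 + 108)) = -5*(6 + 184) = -5*190 = -950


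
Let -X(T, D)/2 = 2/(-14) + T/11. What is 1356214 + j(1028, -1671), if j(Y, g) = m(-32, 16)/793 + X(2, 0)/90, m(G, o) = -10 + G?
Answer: 1242176696507/915915 ≈ 1.3562e+6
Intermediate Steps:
X(T, D) = 2/7 - 2*T/11 (X(T, D) = -2*(2/(-14) + T/11) = -2*(2*(-1/14) + T*(1/11)) = -2*(-⅐ + T/11) = 2/7 - 2*T/11)
j(Y, g) = -49303/915915 (j(Y, g) = (-10 - 32)/793 + (2/7 - 2/11*2)/90 = -42*1/793 + (2/7 - 4/11)*(1/90) = -42/793 - 6/77*1/90 = -42/793 - 1/1155 = -49303/915915)
1356214 + j(1028, -1671) = 1356214 - 49303/915915 = 1242176696507/915915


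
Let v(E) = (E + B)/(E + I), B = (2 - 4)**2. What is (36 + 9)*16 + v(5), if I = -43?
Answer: 27351/38 ≈ 719.76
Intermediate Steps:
B = 4 (B = (-2)**2 = 4)
v(E) = (4 + E)/(-43 + E) (v(E) = (E + 4)/(E - 43) = (4 + E)/(-43 + E))
(36 + 9)*16 + v(5) = (36 + 9)*16 + (4 + 5)/(-43 + 5) = 45*16 + 9/(-38) = 720 - 1/38*9 = 720 - 9/38 = 27351/38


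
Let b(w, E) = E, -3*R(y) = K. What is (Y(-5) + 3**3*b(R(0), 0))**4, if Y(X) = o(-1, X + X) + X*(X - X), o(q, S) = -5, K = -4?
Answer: 625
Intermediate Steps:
R(y) = 4/3 (R(y) = -1/3*(-4) = 4/3)
Y(X) = -5 (Y(X) = -5 + X*(X - X) = -5 + X*0 = -5 + 0 = -5)
(Y(-5) + 3**3*b(R(0), 0))**4 = (-5 + 3**3*0)**4 = (-5 + 27*0)**4 = (-5 + 0)**4 = (-5)**4 = 625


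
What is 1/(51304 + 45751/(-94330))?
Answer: 94330/4839460569 ≈ 1.9492e-5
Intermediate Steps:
1/(51304 + 45751/(-94330)) = 1/(51304 + 45751*(-1/94330)) = 1/(51304 - 45751/94330) = 1/(4839460569/94330) = 94330/4839460569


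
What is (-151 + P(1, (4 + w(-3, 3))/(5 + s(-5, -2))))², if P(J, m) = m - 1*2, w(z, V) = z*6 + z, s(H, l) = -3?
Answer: 104329/4 ≈ 26082.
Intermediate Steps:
w(z, V) = 7*z (w(z, V) = 6*z + z = 7*z)
P(J, m) = -2 + m (P(J, m) = m - 2 = -2 + m)
(-151 + P(1, (4 + w(-3, 3))/(5 + s(-5, -2))))² = (-151 + (-2 + (4 + 7*(-3))/(5 - 3)))² = (-151 + (-2 + (4 - 21)/2))² = (-151 + (-2 - 17*½))² = (-151 + (-2 - 17/2))² = (-151 - 21/2)² = (-323/2)² = 104329/4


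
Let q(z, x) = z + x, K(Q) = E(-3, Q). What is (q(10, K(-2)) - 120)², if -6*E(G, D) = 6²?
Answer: 13456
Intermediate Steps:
E(G, D) = -6 (E(G, D) = -⅙*6² = -⅙*36 = -6)
K(Q) = -6
q(z, x) = x + z
(q(10, K(-2)) - 120)² = ((-6 + 10) - 120)² = (4 - 120)² = (-116)² = 13456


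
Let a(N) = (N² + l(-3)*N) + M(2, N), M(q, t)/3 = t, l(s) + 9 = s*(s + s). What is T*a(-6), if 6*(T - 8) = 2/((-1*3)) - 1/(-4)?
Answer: -571/2 ≈ -285.50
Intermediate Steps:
l(s) = -9 + 2*s² (l(s) = -9 + s*(s + s) = -9 + s*(2*s) = -9 + 2*s²)
M(q, t) = 3*t
a(N) = N² + 12*N (a(N) = (N² + (-9 + 2*(-3)²)*N) + 3*N = (N² + (-9 + 2*9)*N) + 3*N = (N² + (-9 + 18)*N) + 3*N = (N² + 9*N) + 3*N = N² + 12*N)
T = 571/72 (T = 8 + (2/((-1*3)) - 1/(-4))/6 = 8 + (2/(-3) - 1*(-¼))/6 = 8 + (2*(-⅓) + ¼)/6 = 8 + (-⅔ + ¼)/6 = 8 + (⅙)*(-5/12) = 8 - 5/72 = 571/72 ≈ 7.9306)
T*a(-6) = 571*(-6*(12 - 6))/72 = 571*(-6*6)/72 = (571/72)*(-36) = -571/2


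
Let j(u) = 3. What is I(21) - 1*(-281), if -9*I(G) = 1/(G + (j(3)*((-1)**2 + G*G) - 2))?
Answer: 3401504/12105 ≈ 281.00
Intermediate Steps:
I(G) = -1/(9*(1 + G + 3*G**2)) (I(G) = -1/(9*(G + (3*((-1)**2 + G*G) - 2))) = -1/(9*(G + (3*(1 + G**2) - 2))) = -1/(9*(G + ((3 + 3*G**2) - 2))) = -1/(9*(G + (1 + 3*G**2))) = -1/(9*(1 + G + 3*G**2)))
I(21) - 1*(-281) = -1/(9 + 9*21 + 27*21**2) - 1*(-281) = -1/(9 + 189 + 27*441) + 281 = -1/(9 + 189 + 11907) + 281 = -1/12105 + 281 = 3401504/12105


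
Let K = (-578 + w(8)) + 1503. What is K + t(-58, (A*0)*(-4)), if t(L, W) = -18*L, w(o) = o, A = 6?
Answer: 1977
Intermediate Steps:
K = 933 (K = (-578 + 8) + 1503 = -570 + 1503 = 933)
K + t(-58, (A*0)*(-4)) = 933 - 18*(-58) = 933 + 1044 = 1977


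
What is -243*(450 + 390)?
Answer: -204120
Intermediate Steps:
-243*(450 + 390) = -243*840 = -204120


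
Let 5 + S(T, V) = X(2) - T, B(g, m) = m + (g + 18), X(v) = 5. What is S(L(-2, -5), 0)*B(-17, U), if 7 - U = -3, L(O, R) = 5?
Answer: -55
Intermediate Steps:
U = 10 (U = 7 - 1*(-3) = 7 + 3 = 10)
B(g, m) = 18 + g + m (B(g, m) = m + (18 + g) = 18 + g + m)
S(T, V) = -T (S(T, V) = -5 + (5 - T) = -T)
S(L(-2, -5), 0)*B(-17, U) = (-1*5)*(18 - 17 + 10) = -5*11 = -55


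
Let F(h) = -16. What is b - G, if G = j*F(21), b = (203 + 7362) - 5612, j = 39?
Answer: 2577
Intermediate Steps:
b = 1953 (b = 7565 - 5612 = 1953)
G = -624 (G = 39*(-16) = -624)
b - G = 1953 - 1*(-624) = 1953 + 624 = 2577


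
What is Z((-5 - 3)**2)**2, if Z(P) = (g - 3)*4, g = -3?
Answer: 576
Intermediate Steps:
Z(P) = -24 (Z(P) = (-3 - 3)*4 = -6*4 = -24)
Z((-5 - 3)**2)**2 = (-24)**2 = 576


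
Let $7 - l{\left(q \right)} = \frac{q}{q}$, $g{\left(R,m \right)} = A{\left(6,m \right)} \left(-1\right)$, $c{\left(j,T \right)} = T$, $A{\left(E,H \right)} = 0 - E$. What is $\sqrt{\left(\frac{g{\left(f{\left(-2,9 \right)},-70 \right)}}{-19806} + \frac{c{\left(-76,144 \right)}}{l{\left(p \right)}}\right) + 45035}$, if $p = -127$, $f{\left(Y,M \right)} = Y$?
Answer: $\frac{\sqrt{490989941158}}{3301} \approx 212.27$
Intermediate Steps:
$A{\left(E,H \right)} = - E$
$g{\left(R,m \right)} = 6$ ($g{\left(R,m \right)} = \left(-1\right) 6 \left(-1\right) = \left(-6\right) \left(-1\right) = 6$)
$l{\left(q \right)} = 6$ ($l{\left(q \right)} = 7 - \frac{q}{q} = 7 - 1 = 6$)
$\sqrt{\left(\frac{g{\left(f{\left(-2,9 \right)},-70 \right)}}{-19806} + \frac{c{\left(-76,144 \right)}}{l{\left(p \right)}}\right) + 45035} = \sqrt{\left(\frac{6}{-19806} + \frac{144}{6}\right) + 45035} = \sqrt{\left(6 \left(- \frac{1}{19806}\right) + 144 \cdot \frac{1}{6}\right) + 45035} = \sqrt{\left(- \frac{1}{3301} + 24\right) + 45035} = \sqrt{\frac{79223}{3301} + 45035} = \sqrt{\frac{148739758}{3301}} = \frac{\sqrt{490989941158}}{3301}$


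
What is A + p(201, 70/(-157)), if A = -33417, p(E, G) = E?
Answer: -33216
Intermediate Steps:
A + p(201, 70/(-157)) = -33417 + 201 = -33216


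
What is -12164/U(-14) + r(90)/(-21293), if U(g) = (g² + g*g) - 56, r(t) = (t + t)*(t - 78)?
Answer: -64933453/1788612 ≈ -36.304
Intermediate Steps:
r(t) = 2*t*(-78 + t) (r(t) = (2*t)*(-78 + t) = 2*t*(-78 + t))
U(g) = -56 + 2*g² (U(g) = (g² + g²) - 56 = 2*g² - 56 = -56 + 2*g²)
-12164/U(-14) + r(90)/(-21293) = -12164/(-56 + 2*(-14)²) + (2*90*(-78 + 90))/(-21293) = -12164/(-56 + 2*196) + (2*90*12)*(-1/21293) = -12164/(-56 + 392) + 2160*(-1/21293) = -12164/336 - 2160/21293 = -12164*1/336 - 2160/21293 = -3041/84 - 2160/21293 = -64933453/1788612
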